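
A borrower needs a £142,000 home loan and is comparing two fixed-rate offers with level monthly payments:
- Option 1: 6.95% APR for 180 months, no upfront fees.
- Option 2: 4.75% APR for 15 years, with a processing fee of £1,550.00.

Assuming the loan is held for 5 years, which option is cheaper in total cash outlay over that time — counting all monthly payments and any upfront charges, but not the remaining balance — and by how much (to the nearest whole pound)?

Option 1: at 6.95% the monthly rate is 0.0057917, so the payment is 142,000 × 0.0057917 / (1 − 1.0057917^−180) = £1,272.37.
Option 2: at 4.75% the monthly rate is 0.0039583, so the payment is 142,000 × 0.0039583 / (1 − 1.0039583^−180) = £1,104.52.
Over 60 months: Option 1 costs 60 × £1,272.37 = £76,342.20; Option 2 costs 60 × £1,104.52 + £1,550.00 = £67,821.20.
Option 2 is cheaper by £76,342.20 − £67,821.20 = £8,521.00.

Option 2 by £8,521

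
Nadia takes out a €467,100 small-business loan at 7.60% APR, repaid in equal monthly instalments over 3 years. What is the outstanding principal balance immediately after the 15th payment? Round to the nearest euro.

With monthly rate i = 7.6%/12 = 0.0063333, the balance after k of n payments is P · [(1+i)^n − (1+i)^k] / [(1+i)^n − 1].
(1+0.0063333)^36 = 1.25518257 and (1+0.0063333)^15 = 1.09932948, so the balance is 467,100 × (1.25518257 − 1.09932948) / (1.25518257 − 1) = €285,281.94.

€285,282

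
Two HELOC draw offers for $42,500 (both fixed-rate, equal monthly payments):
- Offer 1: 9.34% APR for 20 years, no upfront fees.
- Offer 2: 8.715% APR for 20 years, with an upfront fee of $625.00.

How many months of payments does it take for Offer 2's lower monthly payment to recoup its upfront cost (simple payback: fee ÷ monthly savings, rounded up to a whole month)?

Offer 1: at 9.34% the monthly rate is 0.0077833, so the payment is 42,500 × 0.0077833 / (1 − 1.0077833^−240) = $391.73.
Offer 2: monthly rate = 8.715%/12 = 0.0072625; payment = 42,500 × 0.0072625 / (1 − (1+0.0072625)^−240) = $374.63.
Monthly savings = $391.73 − $374.63 = $17.10.
Break-even = $625.00 / $17.10 = 36.55 → 37 months.

37 months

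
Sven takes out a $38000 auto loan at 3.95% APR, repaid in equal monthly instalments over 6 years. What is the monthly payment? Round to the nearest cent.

At 3.95% the monthly rate is 0.0032917, so the payment is 38,000 × 0.0032917 / (1 − 1.0032917^−72) = $593.65.

$593.65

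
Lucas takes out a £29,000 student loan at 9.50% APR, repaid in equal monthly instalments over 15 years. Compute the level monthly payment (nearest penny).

At 9.50% the monthly rate is 0.0079167, so the payment is 29,000 × 0.0079167 / (1 − 1.0079167^−180) = £302.83.

£302.83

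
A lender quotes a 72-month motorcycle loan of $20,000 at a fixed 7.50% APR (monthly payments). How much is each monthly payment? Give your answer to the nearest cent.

$345.80

Monthly rate = 7.5%/12 = 0.0062500; payment = 20,000 × 0.0062500 / (1 − (1+0.0062500)^−72) = $345.80.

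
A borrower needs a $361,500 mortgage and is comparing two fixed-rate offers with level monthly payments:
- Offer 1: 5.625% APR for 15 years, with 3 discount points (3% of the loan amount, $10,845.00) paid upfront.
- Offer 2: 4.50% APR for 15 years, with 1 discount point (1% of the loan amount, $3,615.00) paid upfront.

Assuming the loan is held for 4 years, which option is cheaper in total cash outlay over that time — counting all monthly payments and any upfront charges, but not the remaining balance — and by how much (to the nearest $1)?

Offer 2 by $17,422

Offer 1: at 5.625% the monthly rate is 0.0046875, so the payment is 361,500 × 0.0046875 / (1 − 1.0046875^−180) = $2,977.79.
Offer 2: at 4.50% the monthly rate is 0.0037500, so the payment is 361,500 × 0.0037500 / (1 − 1.0037500^−180) = $2,765.45.
Over 48 months: Offer 1 costs 48 × $2,977.79 + $10,845.00 = $153,778.92; Offer 2 costs 48 × $2,765.45 + $3,615.00 = $136,356.60.
Offer 2 is cheaper by $153,778.92 − $136,356.60 = $17,422.32.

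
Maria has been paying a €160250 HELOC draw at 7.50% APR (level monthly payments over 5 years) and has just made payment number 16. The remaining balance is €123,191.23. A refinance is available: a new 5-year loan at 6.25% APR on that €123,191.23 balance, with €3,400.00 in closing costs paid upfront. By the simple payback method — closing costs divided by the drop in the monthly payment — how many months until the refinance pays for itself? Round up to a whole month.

Current payment = 160,250 × 7.5%/12 / (1 − (1+0.0062500)^−60) = €3,211.08.
Refinanced payment = 123,191.23 × 0.0052083 / (1 − (1+0.0052083)^−60) = €2,395.98.
Monthly savings = €3,211.08 − €2,395.98 = €815.10.
Break-even = €3,400.00 / €815.10 = 4.17 → 5 months.

5 months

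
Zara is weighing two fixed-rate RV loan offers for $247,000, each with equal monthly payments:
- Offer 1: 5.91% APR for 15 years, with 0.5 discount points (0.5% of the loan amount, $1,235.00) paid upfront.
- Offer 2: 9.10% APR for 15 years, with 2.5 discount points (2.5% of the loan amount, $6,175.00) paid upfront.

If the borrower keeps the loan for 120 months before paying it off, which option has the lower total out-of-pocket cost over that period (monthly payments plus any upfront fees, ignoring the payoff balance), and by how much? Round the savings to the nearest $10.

Offer 1 by $58,650

Offer 1: at 5.91% the monthly rate is 0.0049250, so the payment is 247,000 × 0.0049250 / (1 − 1.0049250^−180) = $2,072.34.
Offer 2: monthly rate = 9.1%/12 = 0.0075833; payment = 247,000 × 0.0075833 / (1 − (1+0.0075833)^−180) = $2,519.95.
Over 120 months: Offer 1 costs 120 × $2,072.34 + $1,235.00 = $249,915.80; Offer 2 costs 120 × $2,519.95 + $6,175.00 = $308,569.00.
Offer 1 is cheaper by $308,569.00 − $249,915.80 = $58,653.20.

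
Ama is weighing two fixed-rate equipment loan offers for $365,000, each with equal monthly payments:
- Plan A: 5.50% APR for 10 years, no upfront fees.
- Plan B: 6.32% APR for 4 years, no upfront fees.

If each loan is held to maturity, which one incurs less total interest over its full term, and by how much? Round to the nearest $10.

Plan A: monthly rate = 5.5%/12 = 0.0045833; payment = 365,000 × 0.0045833 / (1 − (1+0.0045833)^−120) = $3,961.21.
Total interest on Plan A = 120 × $3,961.21 − $365,000 = $110,345.20.
Plan B: monthly rate = 6.32%/12 = 0.0052667; payment = 365,000 × 0.0052667 / (1 − (1+0.0052667)^−48) = $8,625.69.
Total interest on Plan B = 48 × $8,625.69 − $365,000 = $49,033.12.
Plan B is lower by $61,312.08.

Plan B by $61,310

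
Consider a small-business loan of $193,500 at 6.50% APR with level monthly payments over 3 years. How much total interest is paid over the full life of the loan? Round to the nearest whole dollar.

Monthly rate = 6.5%/12 = 0.0054167; payment = 193,500 × 0.0054167 / (1 − (1+0.0054167)^−36) = $5,930.58.
Total paid = 36 × $5,930.58 = $213,500.88; interest = $213,500.88 − $193,500 = $20,000.88.

$20,001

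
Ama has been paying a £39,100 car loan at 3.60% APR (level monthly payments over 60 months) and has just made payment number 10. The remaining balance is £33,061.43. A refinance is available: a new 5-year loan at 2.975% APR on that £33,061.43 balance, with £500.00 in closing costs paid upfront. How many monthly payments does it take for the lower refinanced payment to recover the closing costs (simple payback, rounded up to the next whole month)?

Current payment = 39,100 × 3.6%/12 / (1 − (1+0.0030000)^−60) = £713.05.
Refinanced payment = 33,061.43 × 0.0024792 / (1 − (1+0.0024792)^−60) = £593.70.
Monthly savings = £713.05 − £593.70 = £119.35.
Break-even = £500.00 / £119.35 = 4.19 → 5 months.

5 months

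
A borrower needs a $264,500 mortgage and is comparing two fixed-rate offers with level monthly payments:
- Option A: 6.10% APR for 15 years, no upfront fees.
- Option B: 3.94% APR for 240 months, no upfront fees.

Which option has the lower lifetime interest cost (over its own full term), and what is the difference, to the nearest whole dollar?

Option A: at 6.10% the monthly rate is 0.0050833, so the payment is 264,500 × 0.0050833 / (1 − 1.0050833^−180) = $2,246.32.
Total interest on Option A = 180 × $2,246.32 − $264,500 = $139,837.60.
Option B: monthly rate = 3.94%/12 = 0.0032833; payment = 264,500 × 0.0032833 / (1 − (1+0.0032833)^−240) = $1,594.47.
Total interest on Option B = 240 × $1,594.47 − $264,500 = $118,172.80.
Option B is lower by $21,664.80.

Option B by $21,665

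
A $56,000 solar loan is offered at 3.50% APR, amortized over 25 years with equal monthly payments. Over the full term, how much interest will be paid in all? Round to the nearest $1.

Monthly rate = 3.5%/12 = 0.0029167; payment = 56,000 × 0.0029167 / (1 − (1+0.0029167)^−300) = $280.35.
Total paid = 300 × $280.35 = $84,105.00; interest = $84,105.00 − $56,000 = $28,105.00.

$28,105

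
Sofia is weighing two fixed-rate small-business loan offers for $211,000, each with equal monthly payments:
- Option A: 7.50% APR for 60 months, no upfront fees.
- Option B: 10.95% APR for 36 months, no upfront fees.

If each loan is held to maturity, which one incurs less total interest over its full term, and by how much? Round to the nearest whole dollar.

Option A: at 7.50% the monthly rate is 0.0062500, so the payment is 211,000 × 0.0062500 / (1 − 1.0062500^−60) = $4,228.01.
Total interest on Option A = 60 × $4,228.01 − $211,000 = $42,680.60.
Option B: at 10.95% the monthly rate is 0.0091250, so the payment is 211,000 × 0.0091250 / (1 − 1.0091250^−36) = $6,902.87.
Total interest on Option B = 36 × $6,902.87 − $211,000 = $37,503.32.
Option B is lower by $5,177.28.

Option B by $5,177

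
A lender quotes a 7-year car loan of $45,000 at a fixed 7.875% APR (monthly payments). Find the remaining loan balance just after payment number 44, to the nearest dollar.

With monthly rate i = 7.875%/12 = 0.0065625, the balance after k of n payments is P · [(1+i)^n − (1+i)^k] / [(1+i)^n − 1].
(1+0.0065625)^84 = 1.73229841 and (1+0.0065625)^44 = 1.33349947, so the balance is 45,000 × (1.73229841 − 1.33349947) / (1.73229841 − 1) = $24,506.34.

$24,506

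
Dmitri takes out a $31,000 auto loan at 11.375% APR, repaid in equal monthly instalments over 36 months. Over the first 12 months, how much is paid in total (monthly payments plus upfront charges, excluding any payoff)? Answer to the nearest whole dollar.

At 11.375% the monthly rate is 0.0094792, so the payment is 31,000 × 0.0094792 / (1 − 1.0094792^−36) = $1,020.41.
Total outlay = 12 × $1,020.41 = $12,244.92.

$12,245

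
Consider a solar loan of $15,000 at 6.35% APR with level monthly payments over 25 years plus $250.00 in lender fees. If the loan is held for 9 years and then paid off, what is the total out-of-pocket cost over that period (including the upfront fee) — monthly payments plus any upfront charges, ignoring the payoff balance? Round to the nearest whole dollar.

At 6.35% the monthly rate is 0.0052917, so the payment is 15,000 × 0.0052917 / (1 − 1.0052917^−300) = $99.88.
Total outlay = 108 × $99.88 + $250.00 = $11,037.04.

$11,037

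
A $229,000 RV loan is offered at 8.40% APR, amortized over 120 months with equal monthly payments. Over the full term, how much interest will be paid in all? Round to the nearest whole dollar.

$110,245

At 8.40% the monthly rate is 0.0070000, so the payment is 229,000 × 0.0070000 / (1 − 1.0070000^−120) = $2,827.04.
Total paid = 120 × $2,827.04 = $339,244.80; interest = $339,244.80 − $229,000 = $110,244.80.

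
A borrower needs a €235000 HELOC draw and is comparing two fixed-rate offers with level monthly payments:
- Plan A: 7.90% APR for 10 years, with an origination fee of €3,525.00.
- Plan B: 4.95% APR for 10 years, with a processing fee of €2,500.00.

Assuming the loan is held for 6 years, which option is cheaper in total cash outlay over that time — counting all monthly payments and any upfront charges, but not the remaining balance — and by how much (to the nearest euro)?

Plan B by €26,369

Plan A: monthly rate = 7.9%/12 = 0.0065833; payment = 235,000 × 0.0065833 / (1 − (1+0.0065833)^−120) = €2,838.80.
Plan B: monthly rate = 4.95%/12 = 0.0041250; payment = 235,000 × 0.0041250 / (1 − (1+0.0041250)^−120) = €2,486.80.
Over 72 months: Plan A costs 72 × €2,838.80 + €3,525.00 = €207,918.60; Plan B costs 72 × €2,486.80 + €2,500.00 = €181,549.60.
Plan B is cheaper by €207,918.60 − €181,549.60 = €26,369.00.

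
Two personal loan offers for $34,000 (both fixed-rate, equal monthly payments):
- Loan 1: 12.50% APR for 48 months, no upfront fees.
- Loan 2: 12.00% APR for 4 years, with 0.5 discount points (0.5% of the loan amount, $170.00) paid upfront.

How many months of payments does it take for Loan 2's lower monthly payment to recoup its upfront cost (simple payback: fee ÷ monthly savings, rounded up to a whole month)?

21 months

Loan 1: at 12.50% the monthly rate is 0.0104167, so the payment is 34,000 × 0.0104167 / (1 − 1.0104167^−48) = $903.72.
Loan 2: at 12.00% the monthly rate is 0.0100000, so the payment is 34,000 × 0.0100000 / (1 − 1.0100000^−48) = $895.35.
Monthly savings = $903.72 − $895.35 = $8.37.
Break-even = $170.00 / $8.37 = 20.31 → 21 months.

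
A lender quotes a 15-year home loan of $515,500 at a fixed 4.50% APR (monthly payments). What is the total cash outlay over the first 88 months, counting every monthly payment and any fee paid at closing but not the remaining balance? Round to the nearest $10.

Monthly rate = 4.5%/12 = 0.0037500; payment = 515,500 × 0.0037500 / (1 − (1+0.0037500)^−180) = $3,943.54.
Total outlay = 88 × $3,943.54 = $347,031.52.

$347,030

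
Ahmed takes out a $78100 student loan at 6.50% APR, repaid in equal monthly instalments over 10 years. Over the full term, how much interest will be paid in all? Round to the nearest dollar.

$28,317

At 6.50% the monthly rate is 0.0054167, so the payment is 78,100 × 0.0054167 / (1 − 1.0054167^−120) = $886.81.
Total paid = 120 × $886.81 = $106,417.20; interest = $106,417.20 − $78,100 = $28,317.20.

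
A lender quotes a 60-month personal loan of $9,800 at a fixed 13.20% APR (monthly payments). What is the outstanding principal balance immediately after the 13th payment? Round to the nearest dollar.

With monthly rate i = 13.2%/12 = 0.0110000, the balance after k of n payments is P · [(1+i)^n − (1+i)^k] / [(1+i)^n − 1].
(1+0.0110000)^60 = 1.92783267 and (1+0.0110000)^13 = 1.15282934, so the balance is 9,800 × (1.92783267 − 1.15282934) / (1.92783267 − 1) = $8,185.78.

$8,186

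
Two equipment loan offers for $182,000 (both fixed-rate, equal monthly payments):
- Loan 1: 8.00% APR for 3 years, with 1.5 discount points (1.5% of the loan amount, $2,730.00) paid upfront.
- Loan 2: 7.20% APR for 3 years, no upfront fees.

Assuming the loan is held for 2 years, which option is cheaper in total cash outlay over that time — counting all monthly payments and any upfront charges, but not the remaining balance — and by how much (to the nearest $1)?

Loan 1: monthly rate = 8%/12 = 0.0066667; payment = 182,000 × 0.0066667 / (1 − (1+0.0066667)^−36) = $5,703.22.
Loan 2: monthly rate = 7.2%/12 = 0.0060000; payment = 182,000 × 0.0060000 / (1 − (1+0.0060000)^−36) = $5,636.29.
Over 24 months: Loan 1 costs 24 × $5,703.22 + $2,730.00 = $139,607.28; Loan 2 costs 24 × $5,636.29 = $135,270.96.
Loan 2 is cheaper by $139,607.28 − $135,270.96 = $4,336.32.

Loan 2 by $4,336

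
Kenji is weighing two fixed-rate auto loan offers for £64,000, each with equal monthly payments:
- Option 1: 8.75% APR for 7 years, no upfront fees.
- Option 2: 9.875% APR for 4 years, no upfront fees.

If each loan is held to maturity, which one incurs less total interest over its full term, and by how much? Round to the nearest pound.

Option 1: at 8.75% the monthly rate is 0.0072917, so the payment is 64,000 × 0.0072917 / (1 − 1.0072917^−84) = £1,021.60.
Total interest on Option 1 = 84 × £1,021.60 − £64,000 = £21,814.40.
Option 2: at 9.875% the monthly rate is 0.0082292, so the payment is 64,000 × 0.0082292 / (1 − 1.0082292^−48) = £1,619.37.
Total interest on Option 2 = 48 × £1,619.37 − £64,000 = £13,729.76.
Option 2 is lower by £8,084.64.

Option 2 by £8,085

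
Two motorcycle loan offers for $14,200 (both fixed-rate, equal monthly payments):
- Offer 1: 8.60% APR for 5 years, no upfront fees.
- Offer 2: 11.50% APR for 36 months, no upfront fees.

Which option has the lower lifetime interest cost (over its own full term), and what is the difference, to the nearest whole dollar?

Offer 1: monthly rate = 8.6%/12 = 0.0071667; payment = 14,200 × 0.0071667 / (1 − (1+0.0071667)^−60) = $292.02.
Total interest on Offer 1 = 60 × $292.02 − $14,200 = $3,321.20.
Offer 2: monthly rate = 11.5%/12 = 0.0095833; payment = 14,200 × 0.0095833 / (1 − (1+0.0095833)^−36) = $468.26.
Total interest on Offer 2 = 36 × $468.26 − $14,200 = $2,657.36.
Offer 2 is lower by $663.84.

Offer 2 by $664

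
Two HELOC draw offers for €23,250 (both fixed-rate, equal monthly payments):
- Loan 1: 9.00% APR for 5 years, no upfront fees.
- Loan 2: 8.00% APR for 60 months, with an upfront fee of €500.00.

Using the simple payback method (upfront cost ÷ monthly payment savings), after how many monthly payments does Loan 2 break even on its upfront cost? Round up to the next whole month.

45 months

Loan 1: monthly rate = 9%/12 = 0.0075000; payment = 23,250 × 0.0075000 / (1 − (1+0.0075000)^−60) = €482.63.
Loan 2: monthly rate = 8%/12 = 0.0066667; payment = 23,250 × 0.0066667 / (1 − (1+0.0066667)^−60) = €471.43.
Monthly savings = €482.63 − €471.43 = €11.20.
Break-even = €500.00 / €11.20 = 44.64 → 45 months.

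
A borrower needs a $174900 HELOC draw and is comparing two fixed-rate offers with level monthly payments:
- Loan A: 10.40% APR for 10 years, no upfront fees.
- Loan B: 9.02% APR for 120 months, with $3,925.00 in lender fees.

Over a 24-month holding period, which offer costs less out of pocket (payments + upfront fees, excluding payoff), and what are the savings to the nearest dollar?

Loan A by $738

Loan A: monthly rate = 10.4%/12 = 0.0086667; payment = 174,900 × 0.0086667 / (1 − (1+0.0086667)^−120) = $2,350.23.
Loan B: monthly rate = 9.02%/12 = 0.0075167; payment = 174,900 × 0.0075167 / (1 − (1+0.0075167)^−120) = $2,217.45.
Over 24 months: Loan A costs 24 × $2,350.23 = $56,405.52; Loan B costs 24 × $2,217.45 + $3,925.00 = $57,143.80.
Loan A is cheaper by $57,143.80 − $56,405.52 = $738.28.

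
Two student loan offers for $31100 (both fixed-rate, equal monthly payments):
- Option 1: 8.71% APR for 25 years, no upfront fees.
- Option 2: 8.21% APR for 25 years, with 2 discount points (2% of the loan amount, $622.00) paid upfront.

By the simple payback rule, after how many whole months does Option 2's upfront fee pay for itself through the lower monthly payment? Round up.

60 months

Option 1: at 8.71% the monthly rate is 0.0072583, so the payment is 31,100 × 0.0072583 / (1 − 1.0072583^−300) = $254.84.
Option 2: monthly rate = 8.21%/12 = 0.0068417; payment = 31,100 × 0.0068417 / (1 − (1+0.0068417)^−300) = $244.38.
Monthly savings = $254.84 − $244.38 = $10.46.
Break-even = $622.00 / $10.46 = 59.46 → 60 months.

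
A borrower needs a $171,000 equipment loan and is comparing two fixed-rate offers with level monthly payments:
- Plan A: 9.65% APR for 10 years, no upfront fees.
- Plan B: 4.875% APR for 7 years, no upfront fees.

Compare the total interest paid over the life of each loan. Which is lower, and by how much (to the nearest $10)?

Plan A: at 9.65% the monthly rate is 0.0080417, so the payment is 171,000 × 0.0080417 / (1 − 1.0080417^−120) = $2,226.77.
Total interest on Plan A = 120 × $2,226.77 − $171,000 = $96,212.40.
Plan B: at 4.875% the monthly rate is 0.0040625, so the payment is 171,000 × 0.0040625 / (1 − 1.0040625^−84) = $2,406.87.
Total interest on Plan B = 84 × $2,406.87 − $171,000 = $31,177.08.
Plan B is lower by $65,035.32.

Plan B by $65,040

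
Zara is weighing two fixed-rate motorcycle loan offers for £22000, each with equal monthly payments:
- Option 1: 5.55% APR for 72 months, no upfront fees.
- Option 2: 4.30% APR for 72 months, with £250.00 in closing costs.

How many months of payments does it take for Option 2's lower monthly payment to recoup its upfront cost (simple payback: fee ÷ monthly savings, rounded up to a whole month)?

20 months

Option 1: monthly rate = 5.55%/12 = 0.0046250; payment = 22,000 × 0.0046250 / (1 − (1+0.0046250)^−72) = £359.95.
Option 2: monthly rate = 4.3%/12 = 0.0035833; payment = 22,000 × 0.0035833 / (1 − (1+0.0035833)^−72) = £347.21.
Monthly savings = £359.95 − £347.21 = £12.74.
Break-even = £250.00 / £12.74 = 19.62 → 20 months.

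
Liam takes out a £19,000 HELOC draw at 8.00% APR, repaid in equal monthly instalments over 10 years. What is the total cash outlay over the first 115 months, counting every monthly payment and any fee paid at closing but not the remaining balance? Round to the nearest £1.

Monthly rate = 8%/12 = 0.0066667; payment = 19,000 × 0.0066667 / (1 − (1+0.0066667)^−120) = £230.52.
Total outlay = 115 × £230.52 = £26,509.80.

£26,510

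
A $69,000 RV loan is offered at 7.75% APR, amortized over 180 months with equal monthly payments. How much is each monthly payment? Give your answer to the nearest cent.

Monthly rate = 7.75%/12 = 0.0064583; payment = 69,000 × 0.0064583 / (1 − (1+0.0064583)^−180) = $649.48.

$649.48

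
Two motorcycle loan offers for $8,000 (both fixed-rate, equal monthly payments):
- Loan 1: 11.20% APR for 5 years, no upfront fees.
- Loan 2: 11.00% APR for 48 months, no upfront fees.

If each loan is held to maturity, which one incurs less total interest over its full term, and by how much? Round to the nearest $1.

Loan 1: monthly rate = 11.2%/12 = 0.0093333; payment = 8,000 × 0.0093333 / (1 − (1+0.0093333)^−60) = $174.74.
Total interest on Loan 1 = 60 × $174.74 − $8,000 = $2,484.40.
Loan 2: at 11.00% the monthly rate is 0.0091667, so the payment is 8,000 × 0.0091667 / (1 − 1.0091667^−48) = $206.76.
Total interest on Loan 2 = 48 × $206.76 − $8,000 = $1,924.48.
Loan 2 is lower by $559.92.

Loan 2 by $560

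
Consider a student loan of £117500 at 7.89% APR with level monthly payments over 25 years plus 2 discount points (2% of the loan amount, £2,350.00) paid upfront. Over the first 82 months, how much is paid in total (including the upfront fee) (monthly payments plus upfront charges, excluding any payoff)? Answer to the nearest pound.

Monthly rate = 7.89%/12 = 0.0065750; payment = 117,500 × 0.0065750 / (1 − (1+0.0065750)^−300) = £898.34.
Total outlay = 82 × £898.34 + £2,350.00 = £76,013.88.

£76,014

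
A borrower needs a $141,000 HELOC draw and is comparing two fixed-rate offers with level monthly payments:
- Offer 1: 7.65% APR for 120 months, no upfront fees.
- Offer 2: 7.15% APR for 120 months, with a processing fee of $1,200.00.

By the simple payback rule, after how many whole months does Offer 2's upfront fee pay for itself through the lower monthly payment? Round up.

Offer 1: monthly rate = 7.65%/12 = 0.0063750; payment = 141,000 × 0.0063750 / (1 − (1+0.0063750)^−120) = $1,684.75.
Offer 2: at 7.15% the monthly rate is 0.0059583, so the payment is 141,000 × 0.0059583 / (1 − 1.0059583^−120) = $1,648.05.
Monthly savings = $1,684.75 − $1,648.05 = $36.70.
Break-even = $1,200.00 / $36.70 = 32.70 → 33 months.

33 months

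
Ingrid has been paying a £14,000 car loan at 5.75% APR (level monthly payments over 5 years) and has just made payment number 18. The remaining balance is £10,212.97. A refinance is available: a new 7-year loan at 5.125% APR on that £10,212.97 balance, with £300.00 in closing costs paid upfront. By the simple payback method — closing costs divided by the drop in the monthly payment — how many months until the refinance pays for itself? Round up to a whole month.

3 months

Current payment = 14,000 × 5.75%/12 / (1 − (1+0.0047917)^−60) = £269.03.
Refinanced payment = 10,212.97 × 0.0042708 / (1 − (1+0.0042708)^−84) = £144.95.
Monthly savings = £269.03 − £144.95 = £124.08.
Break-even = £300.00 / £124.08 = 2.42 → 3 months.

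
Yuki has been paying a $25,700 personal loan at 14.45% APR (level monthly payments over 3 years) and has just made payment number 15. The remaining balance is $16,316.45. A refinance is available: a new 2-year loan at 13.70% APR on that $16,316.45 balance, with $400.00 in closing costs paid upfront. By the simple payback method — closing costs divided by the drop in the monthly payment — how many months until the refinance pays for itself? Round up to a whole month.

Current payment = 25,700 × 14.45%/12 / (1 − (1+0.0120417)^−36) = $883.99.
Refinanced payment = 16,316.45 × 0.0114167 / (1 − (1+0.0114167)^−24) = $781.09.
Monthly savings = $883.99 − $781.09 = $102.90.
Break-even = $400.00 / $102.90 = 3.89 → 4 months.

4 months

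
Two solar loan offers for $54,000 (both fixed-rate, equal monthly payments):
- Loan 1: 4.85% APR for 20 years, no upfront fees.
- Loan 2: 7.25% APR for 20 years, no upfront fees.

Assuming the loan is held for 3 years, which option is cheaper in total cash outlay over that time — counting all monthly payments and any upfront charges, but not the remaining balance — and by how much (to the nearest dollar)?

Loan 1: at 4.85% the monthly rate is 0.0040417, so the payment is 54,000 × 0.0040417 / (1 − 1.0040417^−240) = $351.92.
Loan 2: at 7.25% the monthly rate is 0.0060417, so the payment is 54,000 × 0.0060417 / (1 − 1.0060417^−240) = $426.80.
Over 36 months: Loan 1 costs 36 × $351.92 = $12,669.12; Loan 2 costs 36 × $426.80 = $15,364.80.
Loan 1 is cheaper by $15,364.80 − $12,669.12 = $2,695.68.

Loan 1 by $2,696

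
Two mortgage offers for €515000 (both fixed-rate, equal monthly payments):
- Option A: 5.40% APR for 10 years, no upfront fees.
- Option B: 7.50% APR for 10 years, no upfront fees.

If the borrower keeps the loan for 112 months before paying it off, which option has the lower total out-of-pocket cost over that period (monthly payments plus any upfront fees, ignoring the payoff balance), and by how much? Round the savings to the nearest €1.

Option A: at 5.40% the monthly rate is 0.0045000, so the payment is 515,000 × 0.0045000 / (1 − 1.0045000^−120) = €5,563.62.
Option B: monthly rate = 7.5%/12 = 0.0062500; payment = 515,000 × 0.0062500 / (1 − (1+0.0062500)^−120) = €6,113.14.
Over 112 months: Option A costs 112 × €5,563.62 = €623,125.44; Option B costs 112 × €6,113.14 = €684,671.68.
Option A is cheaper by €684,671.68 − €623,125.44 = €61,546.24.

Option A by €61,546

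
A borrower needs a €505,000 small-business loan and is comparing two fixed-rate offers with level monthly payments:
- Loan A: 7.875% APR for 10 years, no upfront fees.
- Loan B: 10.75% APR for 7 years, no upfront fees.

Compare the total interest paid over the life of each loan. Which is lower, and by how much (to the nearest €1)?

Loan A: at 7.875% the monthly rate is 0.0065625, so the payment is 505,000 × 0.0065625 / (1 − 1.0065625^−120) = €6,093.74.
Total interest on Loan A = 120 × €6,093.74 − €505,000 = €226,248.80.
Loan B: at 10.75% the monthly rate is 0.0089583, so the payment is 505,000 × 0.0089583 / (1 − 1.0089583^−84) = €8,580.59.
Total interest on Loan B = 84 × €8,580.59 − €505,000 = €215,769.56.
Loan B is lower by €10,479.24.

Loan B by €10,479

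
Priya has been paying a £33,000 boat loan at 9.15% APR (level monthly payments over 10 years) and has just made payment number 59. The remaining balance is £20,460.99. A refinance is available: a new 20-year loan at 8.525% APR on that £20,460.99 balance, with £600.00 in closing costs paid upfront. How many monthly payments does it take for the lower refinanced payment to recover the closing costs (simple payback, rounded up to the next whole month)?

Current payment = 33,000 × 9.15%/12 / (1 − (1+0.0076250)^−120) = £420.71.
Refinanced payment = 20,460.99 × 0.0071042 / (1 − (1+0.0071042)^−240) = £177.89.
Monthly savings = £420.71 − £177.89 = £242.82.
Break-even = £600.00 / £242.82 = 2.47 → 3 months.

3 months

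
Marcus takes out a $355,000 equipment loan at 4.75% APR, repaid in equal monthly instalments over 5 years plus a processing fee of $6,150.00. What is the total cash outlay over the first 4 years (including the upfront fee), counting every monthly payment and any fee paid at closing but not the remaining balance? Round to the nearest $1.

$325,768

At 4.75% the monthly rate is 0.0039583, so the payment is 355,000 × 0.0039583 / (1 − 1.0039583^−60) = $6,658.70.
Total outlay = 48 × $6,658.70 + $6,150.00 = $325,767.60.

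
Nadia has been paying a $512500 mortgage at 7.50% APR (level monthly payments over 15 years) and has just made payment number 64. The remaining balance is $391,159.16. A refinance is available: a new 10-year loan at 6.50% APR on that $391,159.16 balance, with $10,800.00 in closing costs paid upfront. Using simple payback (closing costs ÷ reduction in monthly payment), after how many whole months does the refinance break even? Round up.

Current payment = 512,500 × 7.5%/12 / (1 − (1+0.0062500)^−180) = $4,750.94.
Refinanced payment = 391,159.16 × 0.0054167 / (1 − (1+0.0054167)^−120) = $4,441.53.
Monthly savings = $4,750.94 − $4,441.53 = $309.41.
Break-even = $10,800.00 / $309.41 = 34.91 → 35 months.

35 months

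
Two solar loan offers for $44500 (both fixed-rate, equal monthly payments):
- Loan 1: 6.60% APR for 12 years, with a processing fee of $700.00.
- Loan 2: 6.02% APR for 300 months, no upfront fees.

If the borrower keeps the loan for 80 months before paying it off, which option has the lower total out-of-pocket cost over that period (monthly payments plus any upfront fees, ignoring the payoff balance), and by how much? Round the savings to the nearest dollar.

Loan 2 by $13,575

Loan 1: at 6.60% the monthly rate is 0.0055000, so the payment is 44,500 × 0.0055000 / (1 − 1.0055000^−144) = $448.20.
Loan 2: at 6.02% the monthly rate is 0.0050167, so the payment is 44,500 × 0.0050167 / (1 − 1.0050167^−300) = $287.26.
Over 80 months: Loan 1 costs 80 × $448.20 + $700.00 = $36,556.00; Loan 2 costs 80 × $287.26 = $22,980.80.
Loan 2 is cheaper by $36,556.00 − $22,980.80 = $13,575.20.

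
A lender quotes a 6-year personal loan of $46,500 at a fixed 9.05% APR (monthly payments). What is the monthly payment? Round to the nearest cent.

At 9.05% the monthly rate is 0.0075417, so the payment is 46,500 × 0.0075417 / (1 − 1.0075417^−72) = $839.34.

$839.34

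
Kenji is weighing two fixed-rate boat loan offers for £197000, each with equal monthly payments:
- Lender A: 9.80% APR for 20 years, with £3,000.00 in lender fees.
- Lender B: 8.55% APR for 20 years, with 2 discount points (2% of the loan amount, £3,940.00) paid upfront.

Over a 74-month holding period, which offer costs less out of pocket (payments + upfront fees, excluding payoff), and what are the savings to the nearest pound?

Lender A: at 9.80% the monthly rate is 0.0081667, so the payment is 197,000 × 0.0081667 / (1 − 1.0081667^−240) = £1,875.06.
Lender B: monthly rate = 8.55%/12 = 0.0071250; payment = 197,000 × 0.0071250 / (1 − (1+0.0071250)^−240) = £1,715.85.
Over 74 months: Lender A costs 74 × £1,875.06 + £3,000.00 = £141,754.44; Lender B costs 74 × £1,715.85 + £3,940.00 = £130,912.90.
Lender B is cheaper by £141,754.44 − £130,912.90 = £10,841.54.

Lender B by £10,842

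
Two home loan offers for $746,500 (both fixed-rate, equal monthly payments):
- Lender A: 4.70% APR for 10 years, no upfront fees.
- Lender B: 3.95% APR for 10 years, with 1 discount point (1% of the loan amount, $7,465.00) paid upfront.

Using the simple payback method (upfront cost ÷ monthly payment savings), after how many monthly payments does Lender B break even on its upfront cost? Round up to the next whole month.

Lender A: monthly rate = 4.7%/12 = 0.0039167; payment = 746,500 × 0.0039167 / (1 − (1+0.0039167)^−120) = $7,808.78.
Lender B: at 3.95% the monthly rate is 0.0032917, so the payment is 746,500 × 0.0032917 / (1 − 1.0032917^−120) = $7,540.22.
Monthly savings = $7,808.78 − $7,540.22 = $268.56.
Break-even = $7,465.00 / $268.56 = 27.80 → 28 months.

28 months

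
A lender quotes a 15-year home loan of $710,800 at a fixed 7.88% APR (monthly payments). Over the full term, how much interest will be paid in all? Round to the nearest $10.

$503,050

Monthly rate = 7.88%/12 = 0.0065667; payment = 710,800 × 0.0065667 / (1 − (1+0.0065667)^−180) = $6,743.63.
Total paid = 180 × $6,743.63 = $1,213,853.40; interest = $1,213,853.40 − $710,800 = $503,053.40.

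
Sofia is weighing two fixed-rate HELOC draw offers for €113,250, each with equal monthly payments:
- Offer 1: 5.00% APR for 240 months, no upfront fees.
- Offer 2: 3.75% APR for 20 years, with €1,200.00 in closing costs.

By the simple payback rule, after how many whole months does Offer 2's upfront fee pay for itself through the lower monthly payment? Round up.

16 months

Offer 1: monthly rate = 5%/12 = 0.0041667; payment = 113,250 × 0.0041667 / (1 − (1+0.0041667)^−240) = €747.40.
Offer 2: monthly rate = 3.75%/12 = 0.0031250; payment = 113,250 × 0.0031250 / (1 − (1+0.0031250)^−240) = €671.45.
Monthly savings = €747.40 − €671.45 = €75.95.
Break-even = €1,200.00 / €75.95 = 15.80 → 16 months.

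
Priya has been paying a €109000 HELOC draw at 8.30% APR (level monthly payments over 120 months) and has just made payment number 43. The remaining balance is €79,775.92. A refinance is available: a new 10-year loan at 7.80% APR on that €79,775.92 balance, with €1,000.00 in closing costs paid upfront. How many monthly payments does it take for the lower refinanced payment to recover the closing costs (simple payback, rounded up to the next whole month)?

Current payment = 109,000 × 8.3%/12 / (1 − (1+0.0069167)^−120) = €1,339.81.
Refinanced payment = 79,775.92 × 0.0065000 / (1 − (1+0.0065000)^−120) = €959.49.
Monthly savings = €1,339.81 − €959.49 = €380.32.
Break-even = €1,000.00 / €380.32 = 2.63 → 3 months.

3 months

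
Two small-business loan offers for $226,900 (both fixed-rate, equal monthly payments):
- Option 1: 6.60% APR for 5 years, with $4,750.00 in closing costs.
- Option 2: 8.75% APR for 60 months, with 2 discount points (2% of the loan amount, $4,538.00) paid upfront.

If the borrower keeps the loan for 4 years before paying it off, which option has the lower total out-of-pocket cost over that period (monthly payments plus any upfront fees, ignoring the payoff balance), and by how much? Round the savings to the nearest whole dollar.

Option 1 by $10,943

Option 1: monthly rate = 6.6%/12 = 0.0055000; payment = 226,900 × 0.0055000 / (1 − (1+0.0055000)^−60) = $4,450.19.
Option 2: monthly rate = 8.75%/12 = 0.0072917; payment = 226,900 × 0.0072917 / (1 − (1+0.0072917)^−60) = $4,682.59.
Over 48 months: Option 1 costs 48 × $4,450.19 + $4,750.00 = $218,359.12; Option 2 costs 48 × $4,682.59 + $4,538.00 = $229,302.32.
Option 1 is cheaper by $229,302.32 − $218,359.12 = $10,943.20.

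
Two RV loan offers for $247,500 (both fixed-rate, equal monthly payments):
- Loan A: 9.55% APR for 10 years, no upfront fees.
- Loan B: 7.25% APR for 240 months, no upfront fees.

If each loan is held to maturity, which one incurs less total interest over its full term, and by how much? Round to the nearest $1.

Loan A by $84,359

Loan A: monthly rate = 9.55%/12 = 0.0079583; payment = 247,500 × 0.0079583 / (1 − (1+0.0079583)^−120) = $3,209.37.
Total interest on Loan A = 120 × $3,209.37 − $247,500 = $137,624.40.
Loan B: monthly rate = 7.25%/12 = 0.0060417; payment = 247,500 × 0.0060417 / (1 − (1+0.0060417)^−240) = $1,956.18.
Total interest on Loan B = 240 × $1,956.18 − $247,500 = $221,983.20.
Loan A is lower by $84,358.80.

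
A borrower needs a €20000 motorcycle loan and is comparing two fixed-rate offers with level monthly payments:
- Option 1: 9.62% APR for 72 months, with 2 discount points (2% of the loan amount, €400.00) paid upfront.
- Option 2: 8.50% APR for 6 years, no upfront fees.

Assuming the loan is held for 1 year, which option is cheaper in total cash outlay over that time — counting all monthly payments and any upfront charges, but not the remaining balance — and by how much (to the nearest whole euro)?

Option 1: monthly rate = 9.62%/12 = 0.0080167; payment = 20,000 × 0.0080167 / (1 − (1+0.0080167)^−72) = €366.70.
Option 2: at 8.50% the monthly rate is 0.0070833, so the payment is 20,000 × 0.0070833 / (1 − 1.0070833^−72) = €355.57.
Over 12 months: Option 1 costs 12 × €366.70 + €400.00 = €4,800.40; Option 2 costs 12 × €355.57 = €4,266.84.
Option 2 is cheaper by €4,800.40 − €4,266.84 = €533.56.

Option 2 by €534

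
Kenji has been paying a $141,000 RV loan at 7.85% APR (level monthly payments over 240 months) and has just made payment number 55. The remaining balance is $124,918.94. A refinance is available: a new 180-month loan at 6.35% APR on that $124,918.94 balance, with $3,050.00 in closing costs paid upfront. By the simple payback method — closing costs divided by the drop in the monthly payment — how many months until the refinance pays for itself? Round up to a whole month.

35 months

Current payment = 141,000 × 7.85%/12 / (1 − (1+0.0065417)^−240) = $1,166.25.
Refinanced payment = 124,918.94 × 0.0052917 / (1 − (1+0.0052917)^−180) = $1,077.90.
Monthly savings = $1,166.25 − $1,077.90 = $88.35.
Break-even = $3,050.00 / $88.35 = 34.52 → 35 months.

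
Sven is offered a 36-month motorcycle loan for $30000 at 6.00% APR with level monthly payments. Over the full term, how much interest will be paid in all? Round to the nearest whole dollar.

Monthly rate = 6%/12 = 0.0050000; payment = 30,000 × 0.0050000 / (1 − (1+0.0050000)^−36) = $912.66.
Total paid = 36 × $912.66 = $32,855.76; interest = $32,855.76 − $30,000 = $2,855.76.

$2,856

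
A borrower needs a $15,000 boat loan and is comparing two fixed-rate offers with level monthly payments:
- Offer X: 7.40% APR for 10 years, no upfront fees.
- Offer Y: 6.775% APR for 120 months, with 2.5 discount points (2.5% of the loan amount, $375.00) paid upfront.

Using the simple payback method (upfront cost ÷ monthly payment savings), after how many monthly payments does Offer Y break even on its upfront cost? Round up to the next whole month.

78 months

Offer X: monthly rate = 7.4%/12 = 0.0061667; payment = 15,000 × 0.0061667 / (1 − (1+0.0061667)^−120) = $177.27.
Offer Y: monthly rate = 6.775%/12 = 0.0056458; payment = 15,000 × 0.0056458 / (1 − (1+0.0056458)^−120) = $172.43.
Monthly savings = $177.27 − $172.43 = $4.84.
Break-even = $375.00 / $4.84 = 77.48 → 78 months.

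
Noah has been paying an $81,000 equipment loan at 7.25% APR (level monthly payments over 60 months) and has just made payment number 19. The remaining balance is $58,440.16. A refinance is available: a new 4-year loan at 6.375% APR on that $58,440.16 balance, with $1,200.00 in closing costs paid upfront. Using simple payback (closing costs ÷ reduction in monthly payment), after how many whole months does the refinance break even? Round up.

Current payment = 81,000 × 7.25%/12 / (1 − (1+0.0060417)^−60) = $1,613.47.
Refinanced payment = 58,440.16 × 0.0053125 / (1 − (1+0.0053125)^−48) = $1,382.54.
Monthly savings = $1,613.47 − $1,382.54 = $230.93.
Break-even = $1,200.00 / $230.93 = 5.20 → 6 months.

6 months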